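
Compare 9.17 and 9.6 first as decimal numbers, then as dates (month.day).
As decimals: 9.17 < 9.6. As dates: 9/17 is later than 9/6 (day 17 > day 6).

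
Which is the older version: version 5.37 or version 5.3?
version 5.3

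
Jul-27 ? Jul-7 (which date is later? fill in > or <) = >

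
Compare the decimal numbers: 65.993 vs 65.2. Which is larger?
65.993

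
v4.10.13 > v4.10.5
True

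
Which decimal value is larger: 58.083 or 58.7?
58.7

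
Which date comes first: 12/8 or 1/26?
1/26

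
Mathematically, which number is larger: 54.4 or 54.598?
54.598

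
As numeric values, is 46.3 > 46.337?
False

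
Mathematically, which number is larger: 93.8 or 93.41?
93.8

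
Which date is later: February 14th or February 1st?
February 14th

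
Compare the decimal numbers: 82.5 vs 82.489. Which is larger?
82.5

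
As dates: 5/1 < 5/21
True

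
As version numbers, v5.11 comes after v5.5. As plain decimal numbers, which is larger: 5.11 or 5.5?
5.5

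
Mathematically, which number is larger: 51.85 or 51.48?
51.85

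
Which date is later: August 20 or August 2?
August 20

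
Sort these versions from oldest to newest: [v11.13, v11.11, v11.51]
[v11.11, v11.13, v11.51]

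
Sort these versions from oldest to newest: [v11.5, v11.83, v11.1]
[v11.1, v11.5, v11.83]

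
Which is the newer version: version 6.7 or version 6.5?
version 6.7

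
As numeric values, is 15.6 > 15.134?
True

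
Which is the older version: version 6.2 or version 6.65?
version 6.2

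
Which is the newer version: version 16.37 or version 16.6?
version 16.37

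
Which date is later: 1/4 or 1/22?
1/22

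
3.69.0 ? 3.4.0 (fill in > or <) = >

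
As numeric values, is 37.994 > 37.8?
True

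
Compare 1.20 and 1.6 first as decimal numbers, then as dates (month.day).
As decimals: 1.20 < 1.6. As dates: 1/20 is later than 1/6 (day 20 > day 6).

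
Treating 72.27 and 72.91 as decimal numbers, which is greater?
72.91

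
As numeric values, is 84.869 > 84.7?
True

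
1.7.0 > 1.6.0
True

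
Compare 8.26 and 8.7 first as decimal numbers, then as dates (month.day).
As decimals: 8.26 < 8.7. As dates: 8/26 is later than 8/7 (day 26 > day 7).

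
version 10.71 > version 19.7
False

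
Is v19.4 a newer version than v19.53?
No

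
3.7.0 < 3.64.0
True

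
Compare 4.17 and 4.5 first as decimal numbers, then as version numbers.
As decimals: 4.17 < 4.5. As versions: v4.17 > v4.5 (minor version 17 > 5).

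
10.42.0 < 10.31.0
False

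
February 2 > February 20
False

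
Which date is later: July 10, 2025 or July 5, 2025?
July 10, 2025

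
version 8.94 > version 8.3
True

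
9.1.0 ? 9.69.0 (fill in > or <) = <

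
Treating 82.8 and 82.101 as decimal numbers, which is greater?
82.8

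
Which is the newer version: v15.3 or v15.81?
v15.81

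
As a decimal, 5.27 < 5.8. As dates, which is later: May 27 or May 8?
May 27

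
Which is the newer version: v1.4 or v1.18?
v1.18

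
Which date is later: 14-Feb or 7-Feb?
14-Feb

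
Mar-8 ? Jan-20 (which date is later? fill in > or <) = >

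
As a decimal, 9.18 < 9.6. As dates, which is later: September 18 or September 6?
September 18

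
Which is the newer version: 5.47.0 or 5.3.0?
5.47.0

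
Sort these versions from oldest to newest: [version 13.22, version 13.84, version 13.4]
[version 13.4, version 13.22, version 13.84]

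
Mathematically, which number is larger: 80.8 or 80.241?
80.8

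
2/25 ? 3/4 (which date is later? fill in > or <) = <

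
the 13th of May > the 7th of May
True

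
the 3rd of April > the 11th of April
False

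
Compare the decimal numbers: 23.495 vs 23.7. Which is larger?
23.7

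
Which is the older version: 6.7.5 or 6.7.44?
6.7.5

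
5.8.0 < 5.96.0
True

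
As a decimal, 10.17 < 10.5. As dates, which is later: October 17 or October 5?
October 17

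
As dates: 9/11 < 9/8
False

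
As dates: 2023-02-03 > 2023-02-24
False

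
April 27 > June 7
False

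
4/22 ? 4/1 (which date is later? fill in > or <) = >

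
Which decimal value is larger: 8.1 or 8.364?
8.364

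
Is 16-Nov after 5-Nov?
Yes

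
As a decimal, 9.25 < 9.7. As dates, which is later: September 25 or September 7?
September 25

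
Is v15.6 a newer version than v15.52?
No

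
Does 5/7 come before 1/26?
No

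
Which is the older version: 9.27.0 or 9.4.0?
9.4.0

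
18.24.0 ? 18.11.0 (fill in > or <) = >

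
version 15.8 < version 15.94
True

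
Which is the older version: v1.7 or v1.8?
v1.7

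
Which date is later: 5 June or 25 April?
5 June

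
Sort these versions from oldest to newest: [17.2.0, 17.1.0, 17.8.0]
[17.1.0, 17.2.0, 17.8.0]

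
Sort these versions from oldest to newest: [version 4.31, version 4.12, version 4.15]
[version 4.12, version 4.15, version 4.31]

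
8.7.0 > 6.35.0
True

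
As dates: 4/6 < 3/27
False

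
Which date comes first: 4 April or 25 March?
25 March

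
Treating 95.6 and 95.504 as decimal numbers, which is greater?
95.6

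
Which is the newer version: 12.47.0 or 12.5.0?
12.47.0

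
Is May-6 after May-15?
No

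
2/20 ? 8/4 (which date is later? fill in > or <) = <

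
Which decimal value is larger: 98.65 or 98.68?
98.68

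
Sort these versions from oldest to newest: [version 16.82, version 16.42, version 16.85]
[version 16.42, version 16.82, version 16.85]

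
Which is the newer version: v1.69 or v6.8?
v6.8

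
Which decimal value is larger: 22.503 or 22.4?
22.503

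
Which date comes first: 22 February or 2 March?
22 February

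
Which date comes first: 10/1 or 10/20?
10/1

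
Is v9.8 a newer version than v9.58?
No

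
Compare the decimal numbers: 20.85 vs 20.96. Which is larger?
20.96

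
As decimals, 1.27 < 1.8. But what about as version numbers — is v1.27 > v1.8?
True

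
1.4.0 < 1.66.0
True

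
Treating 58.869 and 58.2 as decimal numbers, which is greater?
58.869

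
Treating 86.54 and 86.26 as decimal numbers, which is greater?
86.54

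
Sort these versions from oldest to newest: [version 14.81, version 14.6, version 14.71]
[version 14.6, version 14.71, version 14.81]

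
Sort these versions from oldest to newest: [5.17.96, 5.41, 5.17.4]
[5.17.4, 5.17.96, 5.41]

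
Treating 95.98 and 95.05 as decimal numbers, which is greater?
95.98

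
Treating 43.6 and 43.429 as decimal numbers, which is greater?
43.6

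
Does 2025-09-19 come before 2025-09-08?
No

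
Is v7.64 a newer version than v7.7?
Yes. Version numbers are compared segment by segment as integers, not as decimals: minor version 64 > 7, so v7.64 > v7.7 (even though the decimal 7.64 < 7.7).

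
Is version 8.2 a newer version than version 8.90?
No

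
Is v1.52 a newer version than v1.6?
Yes. Version numbers are compared segment by segment as integers, not as decimals: minor version 52 > 6, so v1.52 > v1.6 (even though the decimal 1.52 < 1.6).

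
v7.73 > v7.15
True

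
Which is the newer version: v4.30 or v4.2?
v4.30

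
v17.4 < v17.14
True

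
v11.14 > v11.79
False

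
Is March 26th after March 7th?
Yes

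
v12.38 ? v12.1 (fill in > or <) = >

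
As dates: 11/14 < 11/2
False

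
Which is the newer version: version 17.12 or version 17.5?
version 17.12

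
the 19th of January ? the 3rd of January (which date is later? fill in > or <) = >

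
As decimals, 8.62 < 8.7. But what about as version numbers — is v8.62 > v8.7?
True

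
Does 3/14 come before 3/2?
No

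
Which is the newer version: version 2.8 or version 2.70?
version 2.70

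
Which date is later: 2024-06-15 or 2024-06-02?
2024-06-15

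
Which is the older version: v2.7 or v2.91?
v2.7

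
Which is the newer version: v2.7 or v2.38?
v2.38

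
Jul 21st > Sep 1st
False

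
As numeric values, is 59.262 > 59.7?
False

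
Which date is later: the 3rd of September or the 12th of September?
the 12th of September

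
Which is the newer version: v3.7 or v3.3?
v3.7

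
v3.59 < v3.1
False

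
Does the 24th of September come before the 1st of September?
No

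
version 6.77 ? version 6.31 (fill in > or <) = >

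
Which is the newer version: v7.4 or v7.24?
v7.24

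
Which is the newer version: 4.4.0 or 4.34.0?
4.34.0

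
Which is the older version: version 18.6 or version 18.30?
version 18.6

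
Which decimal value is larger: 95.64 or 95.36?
95.64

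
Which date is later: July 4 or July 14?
July 14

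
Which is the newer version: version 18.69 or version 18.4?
version 18.69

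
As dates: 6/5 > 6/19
False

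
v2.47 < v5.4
True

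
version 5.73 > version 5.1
True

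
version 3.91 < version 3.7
False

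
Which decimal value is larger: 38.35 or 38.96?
38.96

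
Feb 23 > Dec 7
False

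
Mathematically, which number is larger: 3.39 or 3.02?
3.39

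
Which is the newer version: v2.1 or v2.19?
v2.19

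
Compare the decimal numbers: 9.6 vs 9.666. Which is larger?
9.666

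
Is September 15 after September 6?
Yes. Day 15 comes after day 6 in September — this is a date comparison, not a decimal one (the decimal 9.15 would be smaller than 9.6).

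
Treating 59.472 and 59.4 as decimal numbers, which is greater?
59.472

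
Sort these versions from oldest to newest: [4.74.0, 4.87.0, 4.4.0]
[4.4.0, 4.74.0, 4.87.0]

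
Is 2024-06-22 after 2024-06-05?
Yes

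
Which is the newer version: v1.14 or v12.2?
v12.2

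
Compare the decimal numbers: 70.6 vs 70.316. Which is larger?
70.6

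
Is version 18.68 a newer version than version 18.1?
Yes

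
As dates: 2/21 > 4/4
False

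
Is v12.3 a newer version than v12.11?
No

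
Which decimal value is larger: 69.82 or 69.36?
69.82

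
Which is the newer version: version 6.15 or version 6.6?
version 6.15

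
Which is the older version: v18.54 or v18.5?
v18.5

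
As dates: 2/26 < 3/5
True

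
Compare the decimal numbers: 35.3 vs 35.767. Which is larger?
35.767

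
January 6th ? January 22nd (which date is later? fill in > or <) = <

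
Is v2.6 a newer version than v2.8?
No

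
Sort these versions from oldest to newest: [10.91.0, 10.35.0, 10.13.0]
[10.13.0, 10.35.0, 10.91.0]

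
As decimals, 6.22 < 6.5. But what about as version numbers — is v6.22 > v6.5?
True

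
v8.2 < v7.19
False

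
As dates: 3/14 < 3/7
False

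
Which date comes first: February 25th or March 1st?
February 25th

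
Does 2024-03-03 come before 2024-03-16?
Yes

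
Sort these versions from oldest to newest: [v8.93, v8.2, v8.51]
[v8.2, v8.51, v8.93]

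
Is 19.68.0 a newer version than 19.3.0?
Yes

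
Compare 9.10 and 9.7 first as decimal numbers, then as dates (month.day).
As decimals: 9.10 < 9.7. As dates: 9/10 is later than 9/7 (day 10 > day 7).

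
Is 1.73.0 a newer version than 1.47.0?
Yes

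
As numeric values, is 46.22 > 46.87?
False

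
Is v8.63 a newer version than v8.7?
Yes. Version numbers are compared segment by segment as integers, not as decimals: minor version 63 > 7, so v8.63 > v8.7 (even though the decimal 8.63 < 8.7).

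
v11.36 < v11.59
True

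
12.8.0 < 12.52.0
True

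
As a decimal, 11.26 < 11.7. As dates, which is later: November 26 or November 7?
November 26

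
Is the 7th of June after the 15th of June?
No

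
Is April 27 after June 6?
No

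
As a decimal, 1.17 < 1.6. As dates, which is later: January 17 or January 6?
January 17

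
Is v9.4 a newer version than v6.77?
Yes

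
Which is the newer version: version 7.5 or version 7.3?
version 7.5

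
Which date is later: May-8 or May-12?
May-12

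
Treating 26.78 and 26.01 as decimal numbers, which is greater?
26.78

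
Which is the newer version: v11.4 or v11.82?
v11.82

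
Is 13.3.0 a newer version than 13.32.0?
No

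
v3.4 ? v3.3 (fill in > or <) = >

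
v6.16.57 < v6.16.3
False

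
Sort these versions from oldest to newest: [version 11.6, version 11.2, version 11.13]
[version 11.2, version 11.6, version 11.13]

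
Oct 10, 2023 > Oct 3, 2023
True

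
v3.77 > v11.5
False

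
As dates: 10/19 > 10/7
True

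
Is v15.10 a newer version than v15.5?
Yes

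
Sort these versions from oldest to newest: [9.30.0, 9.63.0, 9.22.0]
[9.22.0, 9.30.0, 9.63.0]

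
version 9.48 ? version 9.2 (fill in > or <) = >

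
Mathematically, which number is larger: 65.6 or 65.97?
65.97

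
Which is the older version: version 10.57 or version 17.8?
version 10.57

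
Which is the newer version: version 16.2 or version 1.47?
version 16.2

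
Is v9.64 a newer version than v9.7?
Yes. Version numbers are compared segment by segment as integers, not as decimals: minor version 64 > 7, so v9.64 > v9.7 (even though the decimal 9.64 < 9.7).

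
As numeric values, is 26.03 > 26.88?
False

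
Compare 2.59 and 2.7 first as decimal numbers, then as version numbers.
As decimals: 2.59 < 2.7. As versions: v2.59 > v2.7 (minor version 59 > 7).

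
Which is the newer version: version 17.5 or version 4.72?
version 17.5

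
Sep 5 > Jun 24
True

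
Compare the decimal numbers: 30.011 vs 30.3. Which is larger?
30.3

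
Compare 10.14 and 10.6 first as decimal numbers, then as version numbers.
As decimals: 10.14 < 10.6. As versions: v10.14 > v10.6 (minor version 14 > 6).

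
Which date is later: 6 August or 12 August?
12 August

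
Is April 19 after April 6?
Yes. Day 19 comes after day 6 in April — this is a date comparison, not a decimal one (the decimal 4.19 would be smaller than 4.6).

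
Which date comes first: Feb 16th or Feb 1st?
Feb 1st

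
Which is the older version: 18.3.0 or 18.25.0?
18.3.0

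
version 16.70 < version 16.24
False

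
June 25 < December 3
True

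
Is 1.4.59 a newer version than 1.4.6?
Yes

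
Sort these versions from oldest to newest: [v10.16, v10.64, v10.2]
[v10.2, v10.16, v10.64]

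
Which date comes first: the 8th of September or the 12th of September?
the 8th of September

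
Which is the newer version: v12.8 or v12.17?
v12.17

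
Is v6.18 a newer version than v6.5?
Yes. Version numbers are compared segment by segment as integers, not as decimals: minor version 18 > 5, so v6.18 > v6.5 (even though the decimal 6.18 < 6.5).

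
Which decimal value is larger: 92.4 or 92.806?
92.806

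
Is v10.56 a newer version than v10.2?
Yes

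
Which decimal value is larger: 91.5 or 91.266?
91.5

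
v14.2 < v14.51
True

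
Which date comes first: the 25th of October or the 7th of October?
the 7th of October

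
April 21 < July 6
True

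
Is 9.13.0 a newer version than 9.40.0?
No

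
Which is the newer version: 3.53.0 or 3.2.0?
3.53.0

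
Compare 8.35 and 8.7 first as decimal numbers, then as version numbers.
As decimals: 8.35 < 8.7. As versions: v8.35 > v8.7 (minor version 35 > 7).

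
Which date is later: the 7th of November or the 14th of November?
the 14th of November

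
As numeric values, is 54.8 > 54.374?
True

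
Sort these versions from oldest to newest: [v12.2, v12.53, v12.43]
[v12.2, v12.43, v12.53]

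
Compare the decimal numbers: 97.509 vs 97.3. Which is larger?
97.509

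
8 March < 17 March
True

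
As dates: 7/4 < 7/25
True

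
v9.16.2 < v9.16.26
True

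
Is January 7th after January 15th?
No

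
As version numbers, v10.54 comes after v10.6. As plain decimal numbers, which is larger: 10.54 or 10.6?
10.6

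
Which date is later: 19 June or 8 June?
19 June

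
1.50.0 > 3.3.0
False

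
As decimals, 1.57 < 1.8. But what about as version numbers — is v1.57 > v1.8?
True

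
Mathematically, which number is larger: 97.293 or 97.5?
97.5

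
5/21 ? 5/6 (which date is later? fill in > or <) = >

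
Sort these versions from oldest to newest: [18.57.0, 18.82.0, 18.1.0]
[18.1.0, 18.57.0, 18.82.0]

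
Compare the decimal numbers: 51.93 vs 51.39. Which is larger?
51.93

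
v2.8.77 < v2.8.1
False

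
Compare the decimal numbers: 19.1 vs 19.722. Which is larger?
19.722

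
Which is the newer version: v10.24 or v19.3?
v19.3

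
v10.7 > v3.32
True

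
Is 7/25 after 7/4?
Yes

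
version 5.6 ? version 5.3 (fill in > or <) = >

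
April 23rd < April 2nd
False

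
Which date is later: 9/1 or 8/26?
9/1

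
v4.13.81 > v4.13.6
True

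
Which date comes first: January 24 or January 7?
January 7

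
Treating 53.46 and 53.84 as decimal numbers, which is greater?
53.84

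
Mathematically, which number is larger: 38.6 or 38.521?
38.6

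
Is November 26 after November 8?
Yes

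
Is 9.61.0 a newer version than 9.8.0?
Yes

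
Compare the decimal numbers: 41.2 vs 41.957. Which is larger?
41.957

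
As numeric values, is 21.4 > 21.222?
True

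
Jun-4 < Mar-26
False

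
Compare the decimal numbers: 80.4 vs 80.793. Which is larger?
80.793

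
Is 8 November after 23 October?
Yes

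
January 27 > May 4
False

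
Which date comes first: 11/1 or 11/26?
11/1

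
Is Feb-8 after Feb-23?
No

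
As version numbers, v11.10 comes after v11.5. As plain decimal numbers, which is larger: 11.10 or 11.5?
11.5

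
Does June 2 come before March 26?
No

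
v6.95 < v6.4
False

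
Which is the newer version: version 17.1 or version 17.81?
version 17.81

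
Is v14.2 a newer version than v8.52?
Yes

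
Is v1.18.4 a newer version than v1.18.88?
No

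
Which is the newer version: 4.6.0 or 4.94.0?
4.94.0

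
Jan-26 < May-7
True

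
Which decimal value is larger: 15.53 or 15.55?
15.55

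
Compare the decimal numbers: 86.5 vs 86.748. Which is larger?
86.748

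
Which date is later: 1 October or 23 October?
23 October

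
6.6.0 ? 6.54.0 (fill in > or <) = <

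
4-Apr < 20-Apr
True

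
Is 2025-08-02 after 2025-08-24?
No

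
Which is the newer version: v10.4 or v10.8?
v10.8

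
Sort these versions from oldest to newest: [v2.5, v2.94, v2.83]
[v2.5, v2.83, v2.94]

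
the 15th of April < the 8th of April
False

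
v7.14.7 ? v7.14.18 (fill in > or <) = <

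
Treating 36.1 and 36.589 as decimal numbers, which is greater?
36.589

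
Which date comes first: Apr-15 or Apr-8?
Apr-8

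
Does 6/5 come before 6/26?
Yes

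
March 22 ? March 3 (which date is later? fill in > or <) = >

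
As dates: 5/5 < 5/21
True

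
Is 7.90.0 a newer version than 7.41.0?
Yes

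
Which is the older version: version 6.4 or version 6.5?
version 6.4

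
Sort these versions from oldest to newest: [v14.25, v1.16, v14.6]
[v1.16, v14.6, v14.25]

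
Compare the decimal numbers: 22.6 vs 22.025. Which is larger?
22.6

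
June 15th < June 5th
False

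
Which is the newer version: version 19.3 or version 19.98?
version 19.98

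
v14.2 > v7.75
True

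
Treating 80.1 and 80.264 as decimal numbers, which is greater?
80.264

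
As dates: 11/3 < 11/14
True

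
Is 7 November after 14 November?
No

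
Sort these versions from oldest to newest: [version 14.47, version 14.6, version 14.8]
[version 14.6, version 14.8, version 14.47]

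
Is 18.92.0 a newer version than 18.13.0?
Yes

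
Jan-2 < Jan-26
True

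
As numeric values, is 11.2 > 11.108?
True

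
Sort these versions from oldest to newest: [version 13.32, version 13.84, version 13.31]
[version 13.31, version 13.32, version 13.84]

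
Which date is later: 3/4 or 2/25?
3/4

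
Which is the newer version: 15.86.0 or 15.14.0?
15.86.0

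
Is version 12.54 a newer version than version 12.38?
Yes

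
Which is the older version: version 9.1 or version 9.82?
version 9.1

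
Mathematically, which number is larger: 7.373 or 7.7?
7.7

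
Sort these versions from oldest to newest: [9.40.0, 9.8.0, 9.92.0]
[9.8.0, 9.40.0, 9.92.0]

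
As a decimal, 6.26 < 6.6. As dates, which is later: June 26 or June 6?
June 26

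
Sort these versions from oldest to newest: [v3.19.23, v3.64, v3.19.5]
[v3.19.5, v3.19.23, v3.64]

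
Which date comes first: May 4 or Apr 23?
Apr 23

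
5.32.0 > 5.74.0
False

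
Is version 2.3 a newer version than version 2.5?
No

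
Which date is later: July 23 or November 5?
November 5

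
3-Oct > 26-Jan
True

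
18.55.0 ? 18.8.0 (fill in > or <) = >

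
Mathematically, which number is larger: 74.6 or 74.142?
74.6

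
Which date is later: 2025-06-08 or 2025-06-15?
2025-06-15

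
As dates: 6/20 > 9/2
False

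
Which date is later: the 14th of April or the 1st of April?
the 14th of April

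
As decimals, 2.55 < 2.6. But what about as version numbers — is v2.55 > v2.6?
True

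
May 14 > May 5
True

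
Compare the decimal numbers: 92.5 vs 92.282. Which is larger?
92.5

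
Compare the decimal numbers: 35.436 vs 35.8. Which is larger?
35.8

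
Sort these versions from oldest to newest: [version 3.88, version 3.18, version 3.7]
[version 3.7, version 3.18, version 3.88]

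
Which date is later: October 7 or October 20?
October 20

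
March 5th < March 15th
True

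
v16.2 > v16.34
False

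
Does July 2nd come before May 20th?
No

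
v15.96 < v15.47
False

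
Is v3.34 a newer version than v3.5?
Yes. Version numbers are compared segment by segment as integers, not as decimals: minor version 34 > 5, so v3.34 > v3.5 (even though the decimal 3.34 < 3.5).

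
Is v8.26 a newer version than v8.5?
Yes. Version numbers are compared segment by segment as integers, not as decimals: minor version 26 > 5, so v8.26 > v8.5 (even though the decimal 8.26 < 8.5).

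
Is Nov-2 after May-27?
Yes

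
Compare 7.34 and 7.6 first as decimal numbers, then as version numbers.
As decimals: 7.34 < 7.6. As versions: v7.34 > v7.6 (minor version 34 > 6).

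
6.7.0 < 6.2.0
False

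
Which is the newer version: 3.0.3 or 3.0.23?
3.0.23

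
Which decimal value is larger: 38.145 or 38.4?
38.4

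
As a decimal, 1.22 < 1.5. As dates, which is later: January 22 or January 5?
January 22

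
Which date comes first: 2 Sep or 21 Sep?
2 Sep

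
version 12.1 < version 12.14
True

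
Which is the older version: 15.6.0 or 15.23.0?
15.6.0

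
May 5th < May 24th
True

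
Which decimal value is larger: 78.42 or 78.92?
78.92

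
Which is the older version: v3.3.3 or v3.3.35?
v3.3.3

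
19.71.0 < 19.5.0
False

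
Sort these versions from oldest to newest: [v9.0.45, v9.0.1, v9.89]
[v9.0.1, v9.0.45, v9.89]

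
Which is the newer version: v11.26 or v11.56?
v11.56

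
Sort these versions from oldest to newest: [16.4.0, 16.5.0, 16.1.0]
[16.1.0, 16.4.0, 16.5.0]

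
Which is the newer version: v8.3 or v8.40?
v8.40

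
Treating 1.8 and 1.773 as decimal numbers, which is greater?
1.8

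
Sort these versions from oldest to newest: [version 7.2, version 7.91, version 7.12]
[version 7.2, version 7.12, version 7.91]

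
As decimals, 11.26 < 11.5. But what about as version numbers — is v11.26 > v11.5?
True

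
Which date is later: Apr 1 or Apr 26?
Apr 26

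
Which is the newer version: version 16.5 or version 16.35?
version 16.35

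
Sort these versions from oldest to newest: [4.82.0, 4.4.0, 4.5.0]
[4.4.0, 4.5.0, 4.82.0]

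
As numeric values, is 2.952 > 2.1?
True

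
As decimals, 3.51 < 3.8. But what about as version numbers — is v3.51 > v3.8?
True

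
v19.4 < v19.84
True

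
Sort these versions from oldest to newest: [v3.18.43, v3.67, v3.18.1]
[v3.18.1, v3.18.43, v3.67]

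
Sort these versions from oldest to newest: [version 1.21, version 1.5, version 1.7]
[version 1.5, version 1.7, version 1.21]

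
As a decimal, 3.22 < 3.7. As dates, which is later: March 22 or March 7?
March 22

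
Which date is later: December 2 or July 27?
December 2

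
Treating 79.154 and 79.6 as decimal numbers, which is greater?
79.6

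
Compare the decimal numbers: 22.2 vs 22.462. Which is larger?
22.462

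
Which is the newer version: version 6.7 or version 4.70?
version 6.7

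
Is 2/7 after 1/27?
Yes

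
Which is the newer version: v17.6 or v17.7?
v17.7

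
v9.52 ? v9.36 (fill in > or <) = >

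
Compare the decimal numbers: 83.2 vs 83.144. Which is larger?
83.2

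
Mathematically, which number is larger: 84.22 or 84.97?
84.97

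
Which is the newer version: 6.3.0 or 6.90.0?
6.90.0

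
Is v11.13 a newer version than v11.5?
Yes. Version numbers are compared segment by segment as integers, not as decimals: minor version 13 > 5, so v11.13 > v11.5 (even though the decimal 11.13 < 11.5).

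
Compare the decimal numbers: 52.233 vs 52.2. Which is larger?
52.233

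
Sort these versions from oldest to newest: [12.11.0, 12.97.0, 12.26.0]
[12.11.0, 12.26.0, 12.97.0]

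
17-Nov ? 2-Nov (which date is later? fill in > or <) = >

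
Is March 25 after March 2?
Yes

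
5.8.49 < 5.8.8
False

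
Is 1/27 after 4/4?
No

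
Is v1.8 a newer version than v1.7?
Yes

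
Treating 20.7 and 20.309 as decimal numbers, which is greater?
20.7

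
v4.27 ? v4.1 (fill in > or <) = >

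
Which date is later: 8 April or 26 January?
8 April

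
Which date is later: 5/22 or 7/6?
7/6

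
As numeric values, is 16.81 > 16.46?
True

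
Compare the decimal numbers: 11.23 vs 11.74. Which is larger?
11.74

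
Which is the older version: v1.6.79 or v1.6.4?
v1.6.4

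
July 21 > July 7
True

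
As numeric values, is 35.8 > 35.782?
True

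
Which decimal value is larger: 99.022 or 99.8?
99.8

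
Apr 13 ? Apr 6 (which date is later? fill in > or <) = >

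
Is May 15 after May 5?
Yes. Day 15 comes after day 5 in May — this is a date comparison, not a decimal one (the decimal 5.15 would be smaller than 5.5).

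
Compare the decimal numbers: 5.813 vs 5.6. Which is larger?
5.813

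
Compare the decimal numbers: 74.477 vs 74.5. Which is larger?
74.5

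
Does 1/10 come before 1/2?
No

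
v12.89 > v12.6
True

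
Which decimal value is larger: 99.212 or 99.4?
99.4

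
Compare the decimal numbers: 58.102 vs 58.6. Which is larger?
58.6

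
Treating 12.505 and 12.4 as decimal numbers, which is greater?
12.505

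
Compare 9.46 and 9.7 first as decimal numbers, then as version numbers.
As decimals: 9.46 < 9.7. As versions: v9.46 > v9.7 (minor version 46 > 7).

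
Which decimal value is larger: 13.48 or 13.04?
13.48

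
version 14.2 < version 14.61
True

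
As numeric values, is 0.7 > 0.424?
True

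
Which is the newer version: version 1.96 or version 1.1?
version 1.96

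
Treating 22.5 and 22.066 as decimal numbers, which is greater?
22.5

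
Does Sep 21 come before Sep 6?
No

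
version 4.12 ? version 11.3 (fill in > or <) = <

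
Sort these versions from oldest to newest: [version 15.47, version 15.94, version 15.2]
[version 15.2, version 15.47, version 15.94]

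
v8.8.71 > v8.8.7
True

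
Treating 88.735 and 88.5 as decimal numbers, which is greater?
88.735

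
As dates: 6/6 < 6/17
True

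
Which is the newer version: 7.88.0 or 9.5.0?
9.5.0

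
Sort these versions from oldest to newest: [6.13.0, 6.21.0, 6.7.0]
[6.7.0, 6.13.0, 6.21.0]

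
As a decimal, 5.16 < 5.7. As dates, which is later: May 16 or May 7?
May 16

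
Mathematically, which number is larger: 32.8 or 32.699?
32.8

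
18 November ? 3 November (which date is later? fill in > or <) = >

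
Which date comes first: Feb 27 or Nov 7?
Feb 27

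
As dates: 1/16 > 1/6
True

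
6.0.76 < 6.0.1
False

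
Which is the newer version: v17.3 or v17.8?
v17.8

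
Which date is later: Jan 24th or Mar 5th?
Mar 5th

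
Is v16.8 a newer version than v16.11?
No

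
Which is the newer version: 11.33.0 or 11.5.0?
11.33.0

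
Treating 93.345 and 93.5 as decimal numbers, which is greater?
93.5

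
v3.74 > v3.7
True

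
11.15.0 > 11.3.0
True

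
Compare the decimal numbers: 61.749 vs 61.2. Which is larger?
61.749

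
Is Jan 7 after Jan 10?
No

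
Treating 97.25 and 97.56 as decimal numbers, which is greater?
97.56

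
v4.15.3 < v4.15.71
True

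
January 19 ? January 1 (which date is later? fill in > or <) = >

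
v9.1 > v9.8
False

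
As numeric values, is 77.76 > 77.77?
False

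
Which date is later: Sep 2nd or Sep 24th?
Sep 24th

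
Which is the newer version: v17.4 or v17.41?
v17.41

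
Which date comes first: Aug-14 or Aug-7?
Aug-7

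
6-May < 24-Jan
False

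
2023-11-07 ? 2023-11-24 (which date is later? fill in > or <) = <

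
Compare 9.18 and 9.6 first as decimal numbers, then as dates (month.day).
As decimals: 9.18 < 9.6. As dates: 9/18 is later than 9/6 (day 18 > day 6).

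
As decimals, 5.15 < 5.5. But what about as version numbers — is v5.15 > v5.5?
True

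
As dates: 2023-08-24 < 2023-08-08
False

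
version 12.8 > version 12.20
False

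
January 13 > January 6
True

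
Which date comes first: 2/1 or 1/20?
1/20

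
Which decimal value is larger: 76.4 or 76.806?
76.806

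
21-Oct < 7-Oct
False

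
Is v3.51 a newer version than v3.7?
Yes. Version numbers are compared segment by segment as integers, not as decimals: minor version 51 > 7, so v3.51 > v3.7 (even though the decimal 3.51 < 3.7).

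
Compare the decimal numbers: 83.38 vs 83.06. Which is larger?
83.38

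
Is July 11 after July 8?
Yes. Day 11 comes after day 8 in July — this is a date comparison, not a decimal one (the decimal 7.11 would be smaller than 7.8).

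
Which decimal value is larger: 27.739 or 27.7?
27.739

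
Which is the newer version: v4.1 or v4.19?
v4.19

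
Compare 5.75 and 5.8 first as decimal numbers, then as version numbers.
As decimals: 5.75 < 5.8. As versions: v5.75 > v5.8 (minor version 75 > 8).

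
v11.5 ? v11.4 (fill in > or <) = >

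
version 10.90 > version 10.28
True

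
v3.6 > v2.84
True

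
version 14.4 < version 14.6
True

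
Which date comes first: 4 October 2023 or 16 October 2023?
4 October 2023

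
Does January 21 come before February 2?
Yes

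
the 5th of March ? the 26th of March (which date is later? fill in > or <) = <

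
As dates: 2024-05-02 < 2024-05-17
True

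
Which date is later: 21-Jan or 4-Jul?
4-Jul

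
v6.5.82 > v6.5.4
True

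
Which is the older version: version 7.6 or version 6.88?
version 6.88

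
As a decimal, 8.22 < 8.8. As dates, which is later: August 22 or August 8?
August 22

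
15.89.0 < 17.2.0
True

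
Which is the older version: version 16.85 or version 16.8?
version 16.8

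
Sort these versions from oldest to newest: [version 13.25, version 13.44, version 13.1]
[version 13.1, version 13.25, version 13.44]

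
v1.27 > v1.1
True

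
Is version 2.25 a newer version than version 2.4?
Yes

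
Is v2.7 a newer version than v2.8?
No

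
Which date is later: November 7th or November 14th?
November 14th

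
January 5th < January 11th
True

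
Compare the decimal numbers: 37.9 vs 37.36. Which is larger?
37.9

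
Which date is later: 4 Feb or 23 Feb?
23 Feb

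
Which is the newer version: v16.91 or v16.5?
v16.91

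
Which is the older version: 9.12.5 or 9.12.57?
9.12.5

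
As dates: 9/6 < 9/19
True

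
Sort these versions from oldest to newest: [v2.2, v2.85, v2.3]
[v2.2, v2.3, v2.85]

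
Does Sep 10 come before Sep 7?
No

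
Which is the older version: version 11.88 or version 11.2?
version 11.2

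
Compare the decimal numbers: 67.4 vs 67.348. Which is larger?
67.4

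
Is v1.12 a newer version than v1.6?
Yes. Version numbers are compared segment by segment as integers, not as decimals: minor version 12 > 6, so v1.12 > v1.6 (even though the decimal 1.12 < 1.6).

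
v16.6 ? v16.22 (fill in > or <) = <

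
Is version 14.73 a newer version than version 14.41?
Yes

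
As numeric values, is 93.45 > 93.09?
True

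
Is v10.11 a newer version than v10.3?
Yes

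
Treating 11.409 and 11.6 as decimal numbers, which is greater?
11.6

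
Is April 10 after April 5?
Yes. Day 10 comes after day 5 in April — this is a date comparison, not a decimal one (the decimal 4.10 would be smaller than 4.5).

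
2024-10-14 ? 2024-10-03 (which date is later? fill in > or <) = >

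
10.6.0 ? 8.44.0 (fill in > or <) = >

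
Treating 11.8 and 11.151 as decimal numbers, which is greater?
11.8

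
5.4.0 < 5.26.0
True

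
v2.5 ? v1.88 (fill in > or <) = >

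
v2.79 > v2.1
True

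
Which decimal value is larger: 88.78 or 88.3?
88.78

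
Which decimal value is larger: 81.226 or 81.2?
81.226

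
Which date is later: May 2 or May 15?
May 15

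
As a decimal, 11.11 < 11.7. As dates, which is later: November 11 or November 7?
November 11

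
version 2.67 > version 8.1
False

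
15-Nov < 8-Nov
False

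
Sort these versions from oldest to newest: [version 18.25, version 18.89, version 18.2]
[version 18.2, version 18.25, version 18.89]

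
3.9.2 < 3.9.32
True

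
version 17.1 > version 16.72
True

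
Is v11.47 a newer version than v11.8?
Yes. Version numbers are compared segment by segment as integers, not as decimals: minor version 47 > 8, so v11.47 > v11.8 (even though the decimal 11.47 < 11.8).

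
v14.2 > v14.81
False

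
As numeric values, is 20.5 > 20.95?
False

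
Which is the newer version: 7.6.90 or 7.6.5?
7.6.90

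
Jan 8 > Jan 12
False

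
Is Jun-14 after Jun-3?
Yes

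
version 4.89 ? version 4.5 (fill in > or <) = >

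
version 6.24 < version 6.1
False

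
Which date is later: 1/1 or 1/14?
1/14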